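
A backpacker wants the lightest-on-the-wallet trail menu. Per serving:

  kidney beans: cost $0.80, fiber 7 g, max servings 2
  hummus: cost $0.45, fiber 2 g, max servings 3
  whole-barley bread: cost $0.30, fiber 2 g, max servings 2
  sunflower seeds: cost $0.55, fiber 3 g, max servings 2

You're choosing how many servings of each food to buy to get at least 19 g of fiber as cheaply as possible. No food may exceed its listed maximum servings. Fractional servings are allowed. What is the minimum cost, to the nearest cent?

Cost per g of fiber: kidney beans $0.1143, whole-barley bread $0.1500, sunflower seeds $0.1833, hummus $0.2250.
Take 2 servings of kidney beans: +14.0 g fiber for $1.60 (total $1.60, still need 5.0 g).
Take 2 servings of whole-barley bread: +4.0 g fiber for $0.60 (total $2.20, still need 1.0 g).
Take 0.3333 servings of sunflower seeds: +1.0 g fiber for $0.18 (total $2.38, still need 0.0 g).
Filling from the cheapest source first is optimal under one linear minimum: $2.38.

$2.38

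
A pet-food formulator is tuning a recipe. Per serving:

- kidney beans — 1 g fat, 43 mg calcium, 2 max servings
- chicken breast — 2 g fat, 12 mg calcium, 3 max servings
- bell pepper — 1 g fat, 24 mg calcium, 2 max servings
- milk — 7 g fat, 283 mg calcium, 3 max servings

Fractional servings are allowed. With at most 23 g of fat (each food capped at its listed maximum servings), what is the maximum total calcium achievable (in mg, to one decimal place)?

Calcium per g fat: kidney beans 43, milk 40.43, bell pepper 24, chicken breast 6.
Take 2 servings of kidney beans: uses 2 g fat, +86.0 mg calcium (running total 86.0 mg).
Take 3 servings of milk: uses 21 g fat, +849.0 mg calcium (running total 935.0 mg).
Filling greedily by calcium-per-g fat is optimal for one linear limit, giving 935.0 mg.

935.0 mg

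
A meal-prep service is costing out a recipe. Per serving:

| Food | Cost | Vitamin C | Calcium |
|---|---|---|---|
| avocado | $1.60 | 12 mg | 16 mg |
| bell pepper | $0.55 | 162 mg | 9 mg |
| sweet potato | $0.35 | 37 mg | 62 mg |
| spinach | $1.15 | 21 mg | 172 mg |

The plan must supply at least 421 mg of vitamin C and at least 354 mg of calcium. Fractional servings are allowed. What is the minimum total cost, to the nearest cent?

$2.67

Minimising a linear cost over {vitamin C ≥ 421, calcium ≥ 354, servings ≥ 0} — the optimum is at a vertex, using one or two foods.
avocado only: max(421/12, 354/16) = 35.08 servings → $56.13.
bell pepper only: max(421/162, 354/9) = 39.33 servings → $21.63.
sweet potato only: max(421/37, 354/62) = 11.38 servings → $3.98.
spinach only: max(421/21, 354/172) = 20.05 servings → $23.05.
avocado + bell pepper with both tight: 21.56 servings and 1.002 servings → $35.05.
avocado + sweet potato with both targets exact would need a negative amount; discard.
avocado + spinach: the both-tight solution has a negative serving — not a feasible corner.
bell pepper + sweet potato with both tight: 1.339 servings and 5.515 servings → $2.67.
bell pepper + spinach with both tight: 2.348 servings and 1.935 servings → $3.52.
sweet potato + spinach: the both-tight solution has a negative serving — not a feasible corner.
Cheapest feasible corner: $2.67.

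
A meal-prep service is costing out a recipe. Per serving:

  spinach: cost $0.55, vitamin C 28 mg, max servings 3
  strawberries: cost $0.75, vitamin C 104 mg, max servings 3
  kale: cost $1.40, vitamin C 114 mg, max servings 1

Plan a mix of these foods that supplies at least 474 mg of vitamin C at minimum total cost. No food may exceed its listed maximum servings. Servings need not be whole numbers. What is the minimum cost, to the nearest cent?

Cost per mg of vitamin C: strawberries $0.0072, kale $0.0123, spinach $0.0196.
Take 3 servings of strawberries: +312.0 mg vitamin C for $2.25 (total $2.25, still need 162.0 mg).
Take 1 serving of kale: +114.0 mg vitamin C for $1.40 (total $3.65, still need 48.0 mg).
Take 1.714 servings of spinach: +48.0 mg vitamin C for $0.94 (total $4.59, still need 0.0 mg).
Greedy by cheapest-per-mg is optimal for a single linear constraint, so the minimum cost is $4.59.

$4.59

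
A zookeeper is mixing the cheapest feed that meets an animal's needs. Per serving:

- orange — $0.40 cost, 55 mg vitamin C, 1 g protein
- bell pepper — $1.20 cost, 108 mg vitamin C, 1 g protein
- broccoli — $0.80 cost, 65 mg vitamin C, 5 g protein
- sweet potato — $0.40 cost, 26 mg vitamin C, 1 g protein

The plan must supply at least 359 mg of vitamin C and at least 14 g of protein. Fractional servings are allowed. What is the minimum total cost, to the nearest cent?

An LP optimum is at a vertex; with two nutrient constraints at most two foods are used. Check each candidate.
orange only: max(359/55, 14/1) = 14 servings → $5.60.
bell pepper only: max(359/108, 14/1) = 14 servings → $16.80.
broccoli only: max(359/65, 14/5) = 5.523 servings → $4.42.
sweet potato only: max(359/26, 14/1) = 14 servings → $5.60.
orange + bell pepper: the both-tight solution has a negative serving — not a feasible corner.
orange + broccoli with both tight: 4.214 servings and 1.957 servings → $3.25.
orange + sweet potato: intersection lies outside the first quadrant.
bell pepper + broccoli with both tight: 1.863 servings and 2.427 servings → $4.18.
bell pepper + sweet potato: the both-tight solution has a negative serving — not a feasible corner.
broccoli + sweet potato with both tight: 0.07692 servings and 13.62 servings → $5.51.
Cheapest feasible corner: $3.25.

$3.25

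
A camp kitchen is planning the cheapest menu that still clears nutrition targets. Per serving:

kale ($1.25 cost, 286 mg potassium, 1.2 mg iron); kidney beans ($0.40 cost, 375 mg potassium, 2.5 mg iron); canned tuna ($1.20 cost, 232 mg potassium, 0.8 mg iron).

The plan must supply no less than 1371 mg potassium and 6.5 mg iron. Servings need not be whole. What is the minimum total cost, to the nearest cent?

An LP optimum is at a vertex; with two nutrient constraints at most two foods are used. Check each candidate.
kale only: max(1371/286, 6.5/1.2) = 5.417 servings → $6.77.
kidney beans only: max(1371/375, 6.5/2.5) = 3.656 servings → $1.46.
canned tuna only: max(1371/232, 6.5/0.8) = 8.125 servings → $9.75.
kale + kidney beans with both tight: 3.736 servings and 0.8068 servings → $4.99.
kale + canned tuna: the both-tight solution has a negative serving — not a feasible corner.
kidney beans + canned tuna with both tight: 1.469 servings and 3.536 servings → $4.83.
Cheapest feasible corner: $1.46.

$1.46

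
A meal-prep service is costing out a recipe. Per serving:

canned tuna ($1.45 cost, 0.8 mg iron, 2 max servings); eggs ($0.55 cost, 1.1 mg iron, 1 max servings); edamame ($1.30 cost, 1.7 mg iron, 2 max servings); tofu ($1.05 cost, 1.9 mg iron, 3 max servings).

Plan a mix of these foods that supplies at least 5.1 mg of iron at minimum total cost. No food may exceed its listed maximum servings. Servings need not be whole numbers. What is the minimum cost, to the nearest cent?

Cost per mg of iron: eggs $0.5000, tofu $0.5526, edamame $0.7647, canned tuna $1.8125.
Take 1 serving of eggs: +1.1 mg iron for $0.55 (total $0.55, still need 4.0 mg).
Take 2.105 servings of tofu: +4.0 mg iron for $2.21 (total $2.76, still need 0.0 mg).
Greedy by cheapest-per-mg is optimal for a single linear constraint, so the minimum cost is $2.76.

$2.76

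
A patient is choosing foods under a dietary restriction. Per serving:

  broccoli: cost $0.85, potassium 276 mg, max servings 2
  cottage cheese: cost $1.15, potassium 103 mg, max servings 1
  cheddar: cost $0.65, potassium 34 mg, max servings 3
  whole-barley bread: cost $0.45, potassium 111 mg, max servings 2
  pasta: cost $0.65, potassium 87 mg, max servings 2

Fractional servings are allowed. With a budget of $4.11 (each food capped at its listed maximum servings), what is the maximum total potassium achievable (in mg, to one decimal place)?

Potassium per dollar: broccoli 324.7, whole-barley bread 246.7, pasta 133.8, cottage cheese 89.57, cheddar 52.31.
Take 2 servings of broccoli: spends $1.70, +552.0 mg potassium (running total 552.0 mg).
Take 2 servings of whole-barley bread: spends $0.90, +222.0 mg potassium (running total 774.0 mg).
Take 2 servings of pasta: spends $1.30, +174.0 mg potassium (running total 948.0 mg).
Take 0.1826 servings of cottage cheese: spends $0.21, +18.8 mg potassium (running total 966.8 mg).
Greedy by best ratio exhausts the cost allowance optimally: 966.8 mg.

966.8 mg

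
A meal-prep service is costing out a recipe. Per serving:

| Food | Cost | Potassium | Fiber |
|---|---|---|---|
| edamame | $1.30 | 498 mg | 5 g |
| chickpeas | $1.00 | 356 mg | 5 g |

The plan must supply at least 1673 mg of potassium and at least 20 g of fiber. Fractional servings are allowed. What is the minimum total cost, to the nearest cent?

A basic optimal solution has at most two foods positive. Try each food alone and each pair with both targets met exactly.
edamame only: max(1673/498, 20/5) = 4 servings → $5.20.
chickpeas only: max(1673/356, 20/5) = 4.699 servings → $4.70.
edamame + chickpeas with both tight: 1.754 servings and 2.246 servings → $4.53.
The minimum over all feasible corners is $4.53.

$4.53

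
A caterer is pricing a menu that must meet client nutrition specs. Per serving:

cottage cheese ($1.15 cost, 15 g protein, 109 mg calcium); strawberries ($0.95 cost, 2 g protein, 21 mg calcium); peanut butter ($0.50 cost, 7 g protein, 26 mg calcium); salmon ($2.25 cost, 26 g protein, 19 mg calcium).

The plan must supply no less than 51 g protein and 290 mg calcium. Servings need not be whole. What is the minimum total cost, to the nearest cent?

A basic optimal solution has at most two foods positive. Try each food alone and each pair with both targets met exactly.
cottage cheese only: max(51/15, 290/109) = 3.4 servings → $3.91.
strawberries only: max(51/2, 290/21) = 25.5 servings → $24.23.
peanut butter only: max(51/7, 290/26) = 11.15 servings → $5.58.
salmon only: max(51/26, 290/19) = 15.26 servings → $34.34.
cottage cheese + strawberries: the both-tight solution has a negative serving — not a feasible corner.
cottage cheese + peanut butter with both tight: 1.887 servings and 3.241 servings → $3.79.
cottage cheese + salmon with both tight: 2.578 servings and 0.4743 servings → $4.03.
strawberries + peanut butter with both tight: 7.411 servings and 5.168 servings → $9.62.
strawberries + salmon with both tight: 12.94 servings and 0.9665 servings → $14.46.
peanut butter + salmon: the both-tight solution has a negative serving — not a feasible corner.
Cheapest feasible corner: $3.79.

$3.79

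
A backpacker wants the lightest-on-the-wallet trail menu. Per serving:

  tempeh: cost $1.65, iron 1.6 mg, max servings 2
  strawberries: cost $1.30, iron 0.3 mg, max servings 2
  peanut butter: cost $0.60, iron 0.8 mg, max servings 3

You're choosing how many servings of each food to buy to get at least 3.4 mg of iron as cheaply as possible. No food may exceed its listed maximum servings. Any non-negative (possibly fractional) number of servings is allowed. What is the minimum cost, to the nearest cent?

Cost per mg of iron: peanut butter $0.7500, tempeh $1.0312, strawberries $4.3333.
Take 3 servings of peanut butter: +2.4 mg iron for $1.80 (total $1.80, still need 1.0 mg).
Take 0.625 servings of tempeh: +1.0 mg iron for $1.03 (total $2.83, still need 0.0 mg).
Greedy by cheapest-per-mg is optimal for a single linear constraint, so the minimum cost is $2.83.

$2.83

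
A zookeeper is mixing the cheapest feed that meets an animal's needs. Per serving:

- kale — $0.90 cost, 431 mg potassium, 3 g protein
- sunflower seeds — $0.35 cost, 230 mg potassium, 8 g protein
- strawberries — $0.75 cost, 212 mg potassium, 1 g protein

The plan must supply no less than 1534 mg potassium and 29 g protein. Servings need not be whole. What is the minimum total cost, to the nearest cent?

Check every corner: each single food scaled to meet both minima, and each pair solved so both constraints bind.
kale only: max(1534/431, 29/3) = 9.667 servings → $8.70.
sunflower seeds only: max(1534/230, 29/8) = 6.67 servings → $2.33.
strawberries only: max(1534/212, 29/1) = 29 servings → $21.75.
kale + sunflower seeds with both tight: 2.031 servings and 2.863 servings → $2.83.
kale + strawberries with both targets exact would need a negative amount; discard.
sunflower seeds + strawberries with both tight: 3.147 servings and 3.821 servings → $3.97.
So the least-cost plan costs $2.33.

$2.33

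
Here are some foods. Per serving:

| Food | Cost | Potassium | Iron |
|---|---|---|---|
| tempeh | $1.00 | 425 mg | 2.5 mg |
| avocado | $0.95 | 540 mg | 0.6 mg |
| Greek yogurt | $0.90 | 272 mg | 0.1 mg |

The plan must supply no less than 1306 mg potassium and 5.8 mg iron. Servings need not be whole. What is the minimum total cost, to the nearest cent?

$2.84

A basic optimal solution has at most two foods positive. Try each food alone and each pair with both targets met exactly.
tempeh only: max(1306/425, 5.8/2.5) = 3.073 servings → $3.07.
avocado only: max(1306/540, 5.8/0.6) = 9.667 servings → $9.18.
Greek yogurt only: max(1306/272, 5.8/0.1) = 58 servings → $52.20.
tempeh + avocado with both tight: 2.145 servings and 0.7306 servings → $2.84.
tempeh + Greek yogurt with both tight: 2.27 servings and 1.255 servings → $3.40.
avocado + Greek yogurt with both targets exact would need a negative amount; discard.
Cheapest feasible corner: $2.84.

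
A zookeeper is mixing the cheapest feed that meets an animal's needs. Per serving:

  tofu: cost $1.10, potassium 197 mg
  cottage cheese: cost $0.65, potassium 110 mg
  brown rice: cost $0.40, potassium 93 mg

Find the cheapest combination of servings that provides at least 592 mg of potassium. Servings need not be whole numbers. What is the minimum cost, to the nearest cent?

Cost per mg of potassium: brown rice $0.0043, tofu $0.0056, cottage cheese $0.0059.
With no serving limits, use only brown rice: 592 mg / 93 mg = 6.366 servings × $0.40 = $2.55.

$2.55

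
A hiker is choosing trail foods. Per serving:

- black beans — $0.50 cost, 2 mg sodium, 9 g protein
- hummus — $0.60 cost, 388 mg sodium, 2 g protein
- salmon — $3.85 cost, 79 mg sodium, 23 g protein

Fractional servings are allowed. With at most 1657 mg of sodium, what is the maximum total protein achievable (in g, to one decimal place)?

Protein per mg sodium: black beans 4.5, salmon 0.2911, hummus 0.005155.
With no serving limits, spend the whole sodium allowance on black beans: 1657 mg / 2 mg × 9 g = 7456.5 g.

7456.5 g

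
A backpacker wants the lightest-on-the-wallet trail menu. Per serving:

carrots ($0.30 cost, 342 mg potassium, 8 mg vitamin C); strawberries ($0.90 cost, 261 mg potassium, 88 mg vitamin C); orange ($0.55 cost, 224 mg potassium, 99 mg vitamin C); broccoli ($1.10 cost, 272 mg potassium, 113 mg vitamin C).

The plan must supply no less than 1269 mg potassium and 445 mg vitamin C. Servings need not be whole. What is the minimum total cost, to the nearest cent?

$2.68

With two linear requirements the optimum uses one or two foods; enumerate the corners.
carrots only: max(1269/342, 445/8) = 55.62 servings → $16.69.
strawberries only: max(1269/261, 445/88) = 5.057 servings → $4.55.
orange only: max(1269/224, 445/99) = 5.665 servings → $3.12.
broccoli only: max(1269/272, 445/113) = 4.665 servings → $5.13.
carrots + strawberries: the both-tight solution has a negative serving — not a feasible corner.
carrots + orange with both tight: 0.8093 servings and 4.43 servings → $2.68.
carrots + broccoli with both tight: 0.613 servings and 3.895 servings → $4.47.
strawberries + orange with both tight: 4.236 servings and 0.73 servings → $4.21.
strawberries + broccoli with both tight: 4.023 servings and 0.8049 servings → $4.51.
orange + broccoli: the both-tight solution has a negative serving — not a feasible corner.
So the least-cost plan costs $2.68.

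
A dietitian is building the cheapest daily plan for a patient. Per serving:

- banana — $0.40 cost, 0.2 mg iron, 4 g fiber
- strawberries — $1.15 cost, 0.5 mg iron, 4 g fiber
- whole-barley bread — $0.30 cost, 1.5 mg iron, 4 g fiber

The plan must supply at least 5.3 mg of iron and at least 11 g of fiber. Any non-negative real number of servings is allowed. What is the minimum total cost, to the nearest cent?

$1.06

Compare the cost at each extreme point of the feasible region.
banana only: max(5.3/0.2, 11/4) = 26.5 servings → $10.60.
strawberries only: max(5.3/0.5, 11/4) = 10.6 servings → $12.19.
whole-barley bread only: max(5.3/1.5, 11/4) = 3.533 servings → $1.06.
banana + strawberries: the both-tight solution has a negative serving — not a feasible corner.
banana + whole-barley bread: the both-tight solution has a negative serving — not a feasible corner.
strawberries + whole-barley bread with both targets exact would need a negative amount; discard.
So the least-cost plan costs $1.06.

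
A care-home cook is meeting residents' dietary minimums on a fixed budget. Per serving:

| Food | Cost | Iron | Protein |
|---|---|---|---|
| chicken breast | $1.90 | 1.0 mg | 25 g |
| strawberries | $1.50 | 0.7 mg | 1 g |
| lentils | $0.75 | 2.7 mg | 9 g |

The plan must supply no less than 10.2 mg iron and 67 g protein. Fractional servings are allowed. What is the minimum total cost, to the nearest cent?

$5.30

chicken breast only: max(10.2/1.0, 67/25) = 10.2 servings → $19.38.
strawberries only: max(10.2/0.7, 67/1) = 67 servings → $100.50.
lentils only: max(10.2/2.7, 67/9) = 7.444 servings → $5.58.
chicken breast + strawberries with both tight: 2.224 servings and 11.39 servings → $21.32.
chicken breast + lentils with both tight: 1.523 servings and 3.214 servings → $5.30.
strawberries + lentils: the both-tight solution has a negative serving — not a feasible corner.
The minimum over all feasible corners is $5.30.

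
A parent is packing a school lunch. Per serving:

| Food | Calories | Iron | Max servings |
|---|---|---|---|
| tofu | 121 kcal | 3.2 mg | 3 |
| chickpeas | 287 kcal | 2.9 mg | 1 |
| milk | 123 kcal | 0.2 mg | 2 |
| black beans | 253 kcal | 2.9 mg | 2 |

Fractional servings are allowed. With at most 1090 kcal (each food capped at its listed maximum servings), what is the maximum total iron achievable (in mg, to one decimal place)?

Iron per kcal: tofu 0.02645, black beans 0.01146, chickpeas 0.0101, milk 0.001626.
Take 3 servings of tofu: uses 363 kcal, +9.6 mg iron (running total 9.6 mg).
Take 2 servings of black beans: uses 506 kcal, +5.8 mg iron (running total 15.4 mg).
Take 0.77 servings of chickpeas: uses 221 kcal, +2.2 mg iron (running total 17.6 mg).
Greedy by best ratio exhausts the calories allowance optimally: 17.6 mg.

17.6 mg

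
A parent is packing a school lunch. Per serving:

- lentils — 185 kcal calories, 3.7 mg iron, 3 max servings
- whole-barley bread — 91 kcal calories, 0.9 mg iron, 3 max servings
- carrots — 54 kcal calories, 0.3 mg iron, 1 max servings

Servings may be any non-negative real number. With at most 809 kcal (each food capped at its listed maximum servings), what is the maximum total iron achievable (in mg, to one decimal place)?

13.6 mg

Iron per kcal: lentils 0.02, whole-barley bread 0.00989, carrots 0.005556.
Take 3 servings of lentils: uses 555 kcal, +11.1 mg iron (running total 11.1 mg).
Take 2.791 servings of whole-barley bread: uses 254 kcal, +2.5 mg iron (running total 13.6 mg).
Greedy by best ratio exhausts the calories allowance optimally: 13.6 mg.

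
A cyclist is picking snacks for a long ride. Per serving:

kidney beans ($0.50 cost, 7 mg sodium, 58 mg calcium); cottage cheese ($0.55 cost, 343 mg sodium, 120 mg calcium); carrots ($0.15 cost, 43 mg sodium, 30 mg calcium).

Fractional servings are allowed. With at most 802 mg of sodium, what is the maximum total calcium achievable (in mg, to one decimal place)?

Calcium per mg sodium: kidney beans 8.286, carrots 0.6977, cottage cheese 0.3499.
With no serving limits, spend the whole sodium allowance on kidney beans: 802 mg / 7 mg × 58 mg = 6645.1 mg.

6645.1 mg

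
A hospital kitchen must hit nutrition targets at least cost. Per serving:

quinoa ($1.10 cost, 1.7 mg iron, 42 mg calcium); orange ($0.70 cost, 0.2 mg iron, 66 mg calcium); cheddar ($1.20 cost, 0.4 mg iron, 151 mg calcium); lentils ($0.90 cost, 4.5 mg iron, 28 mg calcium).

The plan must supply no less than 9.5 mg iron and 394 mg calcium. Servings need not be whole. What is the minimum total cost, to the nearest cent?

Two binding constraints pin down two serving amounts, so the optimal mix uses at most two foods. The candidates are each food alone (scaled to the tighter of iron/calcium) and each pair with both constraints tight.
quinoa only: max(9.5/1.7, 394/42) = 9.381 servings → $10.32.
orange only: max(9.5/0.2, 394/66) = 47.5 servings → $33.25.
cheddar only: max(9.5/0.4, 394/151) = 23.75 servings → $28.50.
lentils only: max(9.5/4.5, 394/28) = 14.07 servings → $12.66.
quinoa + orange with both tight: 5.281 servings and 2.609 servings → $7.64.
quinoa + cheddar with both tight: 5.323 servings and 1.129 servings → $7.21.
quinoa + lentils: the both-tight solution has a negative serving — not a feasible corner.
orange + cheddar: intersection lies outside the first quadrant.
orange + lentils with both tight: 5.172 servings and 1.881 servings → $5.31.
cheddar + lentils with both tight: 2.255 servings and 1.911 servings → $4.43.
The minimum over all feasible corners is $4.43.

$4.43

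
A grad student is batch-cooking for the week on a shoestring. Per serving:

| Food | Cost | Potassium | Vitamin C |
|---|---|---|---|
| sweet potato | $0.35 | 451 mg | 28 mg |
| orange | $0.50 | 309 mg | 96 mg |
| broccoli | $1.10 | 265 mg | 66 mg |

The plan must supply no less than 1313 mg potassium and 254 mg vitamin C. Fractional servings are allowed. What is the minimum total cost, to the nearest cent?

With two linear requirements the optimum uses one or two foods; enumerate the corners.
sweet potato only: max(1313/451, 254/28) = 9.071 servings → $3.17.
orange only: max(1313/309, 254/96) = 4.249 servings → $2.12.
broccoli only: max(1313/265, 254/66) = 4.955 servings → $5.45.
sweet potato + orange with both tight: 1.373 servings and 2.245 servings → $1.60.
sweet potato + broccoli with both tight: 0.8658 servings and 3.481 servings → $4.13.
orange + broccoli: the both-tight solution has a negative serving — not a feasible corner.
Cheapest feasible corner: $1.60.

$1.60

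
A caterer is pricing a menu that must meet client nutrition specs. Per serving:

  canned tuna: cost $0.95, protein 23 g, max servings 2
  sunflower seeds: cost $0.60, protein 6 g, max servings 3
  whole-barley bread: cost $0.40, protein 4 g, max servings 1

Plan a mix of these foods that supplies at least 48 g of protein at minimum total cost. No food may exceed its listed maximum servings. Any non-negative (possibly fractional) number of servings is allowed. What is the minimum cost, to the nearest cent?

Cost per g of protein: canned tuna $0.0413, sunflower seeds $0.1000, whole-barley bread $0.1000.
Take 2 servings of canned tuna: +46.0 g protein for $1.90 (total $1.90, still need 2.0 g).
Take 0.3333 servings of sunflower seeds: +2.0 g protein for $0.20 (total $2.10, still need 0.0 g).
Filling from the cheapest source first is optimal under one linear minimum: $2.10.

$2.10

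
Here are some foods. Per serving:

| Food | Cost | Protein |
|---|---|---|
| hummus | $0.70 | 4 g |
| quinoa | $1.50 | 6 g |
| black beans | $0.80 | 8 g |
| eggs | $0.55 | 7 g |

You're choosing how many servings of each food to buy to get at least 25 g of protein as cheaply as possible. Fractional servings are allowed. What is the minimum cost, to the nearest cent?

$1.96

Cost per g of protein: eggs $0.0786, black beans $0.1000, hummus $0.1750, quinoa $0.2500.
With no serving limits, use only eggs: 25 g / 7 g = 3.571 servings × $0.55 = $1.96.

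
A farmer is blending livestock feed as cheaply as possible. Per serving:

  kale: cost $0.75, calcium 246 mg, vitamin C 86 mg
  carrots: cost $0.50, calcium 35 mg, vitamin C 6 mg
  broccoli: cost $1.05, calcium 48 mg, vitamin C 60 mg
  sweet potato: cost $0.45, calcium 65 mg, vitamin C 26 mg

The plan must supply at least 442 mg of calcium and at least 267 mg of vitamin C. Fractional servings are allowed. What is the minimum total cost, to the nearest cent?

With two linear requirements the optimum uses one or two foods; enumerate the corners.
kale only: max(442/246, 267/86) = 3.105 servings → $2.33.
carrots only: max(442/35, 267/6) = 44.5 servings → $22.25.
broccoli only: max(442/48, 267/60) = 9.208 servings → $9.67.
sweet potato only: max(442/65, 267/26) = 10.27 servings → $4.62.
kale + carrots: intersection lies outside the first quadrant.
kale + broccoli with both tight: 1.289 servings and 2.603 servings → $3.70.
kale + sweet potato: intersection lies outside the first quadrant.
carrots + broccoli with both tight: 7.563 servings and 3.694 servings → $7.66.
carrots + sweet potato: the both-tight solution has a negative serving — not a feasible corner.
broccoli + sweet potato with both tight: 2.211 servings and 5.167 servings → $4.65.
The minimum over all feasible corners is $2.33.

$2.33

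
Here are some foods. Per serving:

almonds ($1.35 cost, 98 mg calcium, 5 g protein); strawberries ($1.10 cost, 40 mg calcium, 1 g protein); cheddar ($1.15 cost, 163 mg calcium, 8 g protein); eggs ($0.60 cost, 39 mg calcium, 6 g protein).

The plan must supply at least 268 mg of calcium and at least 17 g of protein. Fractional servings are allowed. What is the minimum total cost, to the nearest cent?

$2.20

Minimising a linear cost over {calcium ≥ 268, protein ≥ 17, servings ≥ 0} — the optimum is at a vertex, using one or two foods.
almonds only: max(268/98, 17/5) = 3.4 servings → $4.59.
strawberries only: max(268/40, 17/1) = 17 servings → $18.70.
cheddar only: max(268/163, 17/8) = 2.125 servings → $2.44.
eggs only: max(268/39, 17/6) = 6.872 servings → $4.12.
almonds + strawberries: the both-tight solution has a negative serving — not a feasible corner.
almonds + cheddar: the both-tight solution has a negative serving — not a feasible corner.
almonds + eggs with both tight: 2.405 servings and 0.8295 servings → $3.74.
strawberries + cheddar with both targets exact would need a negative amount; discard.
strawberries + eggs with both tight: 4.701 servings and 2.05 servings → $6.40.
cheddar + eggs with both tight: 1.419 servings and 0.9414 servings → $2.20.
The minimum over all feasible corners is $2.20.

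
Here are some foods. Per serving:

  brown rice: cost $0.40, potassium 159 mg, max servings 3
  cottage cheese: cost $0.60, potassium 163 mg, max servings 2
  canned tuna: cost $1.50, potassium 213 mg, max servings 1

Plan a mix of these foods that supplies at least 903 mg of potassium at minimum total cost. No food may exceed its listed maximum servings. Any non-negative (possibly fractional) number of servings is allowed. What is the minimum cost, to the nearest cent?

$3.10

Cost per mg of potassium: brown rice $0.0025, cottage cheese $0.0037, canned tuna $0.0070.
Take 3 servings of brown rice: +477.0 mg potassium for $1.20 (total $1.20, still need 426.0 mg).
Take 2 servings of cottage cheese: +326.0 mg potassium for $1.20 (total $2.40, still need 100.0 mg).
Take 0.4695 servings of canned tuna: +100.0 mg potassium for $0.70 (total $3.10, still need 0.0 mg).
Filling from the cheapest source first is optimal under one linear minimum: $3.10.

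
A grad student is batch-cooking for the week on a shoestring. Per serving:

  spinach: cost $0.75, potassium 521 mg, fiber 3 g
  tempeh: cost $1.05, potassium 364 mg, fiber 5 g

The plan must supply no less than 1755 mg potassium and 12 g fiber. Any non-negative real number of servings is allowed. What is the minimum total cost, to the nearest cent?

$2.87

spinach only: max(1755/521, 12/3) = 4 servings → $3.00.
tempeh only: max(1755/364, 12/5) = 4.821 servings → $5.06.
spinach + tempeh with both tight: 2.913 servings and 0.6523 servings → $2.87.
Cheapest feasible corner: $2.87.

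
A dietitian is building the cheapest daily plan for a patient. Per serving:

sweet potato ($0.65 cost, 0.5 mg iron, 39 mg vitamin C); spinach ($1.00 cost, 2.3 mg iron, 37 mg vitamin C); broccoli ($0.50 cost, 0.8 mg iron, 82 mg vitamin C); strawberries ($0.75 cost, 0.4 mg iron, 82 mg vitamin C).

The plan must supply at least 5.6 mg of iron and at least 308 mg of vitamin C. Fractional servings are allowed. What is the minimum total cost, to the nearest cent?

$2.91

An LP optimum is at a vertex; with two nutrient constraints at most two foods are used. Check each candidate.
sweet potato only: max(5.6/0.5, 308/39) = 11.2 servings → $7.28.
spinach only: max(5.6/2.3, 308/37) = 8.324 servings → $8.32.
broccoli only: max(5.6/0.8, 308/82) = 7 servings → $3.50.
strawberries only: max(5.6/0.4, 308/82) = 14 servings → $10.50.
sweet potato + spinach with both tight: 7.039 servings and 0.9045 servings → $5.48.
sweet potato + broccoli: intersection lies outside the first quadrant.
sweet potato + strawberries: intersection lies outside the first quadrant.
spinach + broccoli with both tight: 1.338 servings and 3.152 servings → $2.91.
spinach + strawberries with both tight: 1.933 servings and 2.884 servings → $4.10.
broccoli + strawberries: the both-tight solution has a negative serving — not a feasible corner.
So the least-cost plan costs $2.91.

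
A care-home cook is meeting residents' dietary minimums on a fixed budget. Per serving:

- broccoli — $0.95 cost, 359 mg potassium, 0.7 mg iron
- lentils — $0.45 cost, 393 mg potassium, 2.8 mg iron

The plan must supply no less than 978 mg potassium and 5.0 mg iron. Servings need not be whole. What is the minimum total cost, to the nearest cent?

$1.12

Two binding constraints pin down two serving amounts, so the optimal mix uses at most two foods. The candidates are each food alone (scaled to the tighter of potassium/iron) and each pair with both constraints tight.
broccoli only: max(978/359, 5.0/0.7) = 7.143 servings → $6.79.
lentils only: max(978/393, 5.0/2.8) = 2.489 servings → $1.12.
broccoli + lentils with both tight: 1.059 servings and 1.521 servings → $1.69.
Cheapest feasible corner: $1.12.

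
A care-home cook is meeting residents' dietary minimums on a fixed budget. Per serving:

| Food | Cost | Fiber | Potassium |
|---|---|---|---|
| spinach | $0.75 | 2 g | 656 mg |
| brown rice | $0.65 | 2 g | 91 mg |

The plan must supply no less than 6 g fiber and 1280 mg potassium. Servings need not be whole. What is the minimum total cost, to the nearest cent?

$2.13

This is a tiny linear program; its minimum lies at a vertex of the feasible set. List the vertices and price them.
spinach only: max(6/2, 1280/656) = 3 servings → $2.25.
brown rice only: max(6/2, 1280/91) = 14.07 servings → $9.14.
spinach + brown rice with both tight: 1.782 servings and 1.218 servings → $2.13.
So the least-cost plan costs $2.13.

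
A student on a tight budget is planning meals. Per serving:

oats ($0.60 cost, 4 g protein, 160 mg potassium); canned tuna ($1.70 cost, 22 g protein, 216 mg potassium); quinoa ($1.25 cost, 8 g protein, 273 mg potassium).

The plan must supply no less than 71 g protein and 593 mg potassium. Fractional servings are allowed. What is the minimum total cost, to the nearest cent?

$5.49

At the optimum either one food covers both requirements or two foods hit both targets exactly; no other combination can be cheaper.
oats only: max(71/4, 593/160) = 17.75 servings → $10.65.
canned tuna only: max(71/22, 593/216) = 3.227 servings → $5.49.
quinoa only: max(71/8, 593/273) = 8.875 servings → $11.09.
oats + canned tuna: the both-tight solution has a negative serving — not a feasible corner.
oats + quinoa with both targets exact would need a negative amount; discard.
canned tuna + quinoa: intersection lies outside the first quadrant.
The minimum over all feasible corners is $5.49.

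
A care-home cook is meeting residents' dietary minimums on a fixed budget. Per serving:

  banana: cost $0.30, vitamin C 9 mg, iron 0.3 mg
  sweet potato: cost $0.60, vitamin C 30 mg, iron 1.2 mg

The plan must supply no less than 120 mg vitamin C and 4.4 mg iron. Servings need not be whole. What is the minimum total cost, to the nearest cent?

banana only: max(120/9, 4.4/0.3) = 14.67 servings → $4.40.
sweet potato only: max(120/30, 4.4/1.2) = 4 servings → $2.40.
banana + sweet potato with both tight: 6.667 servings and 2 servings → $3.20.
Cheapest feasible corner: $2.40.

$2.40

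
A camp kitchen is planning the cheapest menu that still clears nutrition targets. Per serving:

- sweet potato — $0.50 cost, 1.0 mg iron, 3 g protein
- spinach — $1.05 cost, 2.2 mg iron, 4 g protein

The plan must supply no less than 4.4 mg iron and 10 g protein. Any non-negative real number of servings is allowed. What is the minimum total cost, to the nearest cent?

This is a tiny linear program; its minimum lies at a vertex of the feasible set. List the vertices and price them.
sweet potato only: max(4.4/1.0, 10/3) = 4.4 servings → $2.20.
spinach only: max(4.4/2.2, 10/4) = 2.5 servings → $2.62.
sweet potato + spinach with both tight: 1.692 servings and 1.231 servings → $2.14.
The minimum over all feasible corners is $2.14.

$2.14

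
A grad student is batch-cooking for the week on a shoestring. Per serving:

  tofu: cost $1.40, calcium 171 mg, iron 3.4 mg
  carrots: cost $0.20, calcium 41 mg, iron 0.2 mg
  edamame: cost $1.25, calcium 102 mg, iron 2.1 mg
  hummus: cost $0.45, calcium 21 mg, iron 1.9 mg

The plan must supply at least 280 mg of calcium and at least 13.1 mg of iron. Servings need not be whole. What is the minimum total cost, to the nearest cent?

Compare the cost at each extreme point of the feasible region.
tofu only: max(280/171, 13.1/3.4) = 3.853 servings → $5.39.
carrots only: max(280/41, 13.1/0.2) = 65.5 servings → $13.10.
edamame only: max(280/102, 13.1/2.1) = 6.238 servings → $7.80.
hummus only: max(280/21, 13.1/1.9) = 13.33 servings → $6.00.
tofu + carrots: intersection lies outside the first quadrant.
tofu + edamame: the both-tight solution has a negative serving — not a feasible corner.
tofu + hummus with both tight: 1.013 servings and 5.081 servings → $3.71.
carrots + edamame: intersection lies outside the first quadrant.
carrots + hummus with both tight: 3.486 servings and 6.528 servings → $3.63.
edamame + hummus with both tight: 1.716 servings and 4.998 servings → $4.39.
So the least-cost plan costs $3.63.

$3.63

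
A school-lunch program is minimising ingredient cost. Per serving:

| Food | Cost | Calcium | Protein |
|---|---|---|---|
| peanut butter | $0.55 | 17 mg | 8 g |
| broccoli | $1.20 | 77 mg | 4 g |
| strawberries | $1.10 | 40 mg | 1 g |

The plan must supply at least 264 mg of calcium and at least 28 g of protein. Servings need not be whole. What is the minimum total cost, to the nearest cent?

$4.69

For a min-cost LP with two ≥-constraints, a basic feasible solution has at most two positive variables.
peanut butter only: max(264/17, 28/8) = 15.53 servings → $8.54.
broccoli only: max(264/77, 28/4) = 7 servings → $8.40.
strawberries only: max(264/40, 28/1) = 28 servings → $30.80.
peanut butter + broccoli with both tight: 2.007 servings and 2.985 servings → $4.69.
peanut butter + strawberries with both tight: 2.825 servings and 5.399 servings → $7.49.
broccoli + strawberries: the both-tight solution has a negative serving — not a feasible corner.
The minimum over all feasible corners is $4.69.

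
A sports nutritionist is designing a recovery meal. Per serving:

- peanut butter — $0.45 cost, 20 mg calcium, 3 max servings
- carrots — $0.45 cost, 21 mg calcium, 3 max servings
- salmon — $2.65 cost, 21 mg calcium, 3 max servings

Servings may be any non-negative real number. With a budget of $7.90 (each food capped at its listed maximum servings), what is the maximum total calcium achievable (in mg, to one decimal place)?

164.2 mg

Calcium per dollar: carrots 46.67, peanut butter 44.44, salmon 7.925.
Take 3 servings of carrots: spends $1.35, +63.0 mg calcium (running total 63.0 mg).
Take 3 servings of peanut butter: spends $1.35, +60.0 mg calcium (running total 123.0 mg).
Take 1.962 servings of salmon: spends $5.20, +41.2 mg calcium (running total 164.2 mg).
Greedy by best ratio exhausts the cost allowance optimally: 164.2 mg.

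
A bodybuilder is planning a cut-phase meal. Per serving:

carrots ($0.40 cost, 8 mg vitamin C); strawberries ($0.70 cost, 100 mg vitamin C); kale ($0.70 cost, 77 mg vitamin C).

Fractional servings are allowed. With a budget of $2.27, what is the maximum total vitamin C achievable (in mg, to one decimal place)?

324.3 mg

Vitamin C per dollar: strawberries 142.9, kale 110, carrots 20.
With no serving limits, spend the whole cost allowance on strawberries: $2.27 / $0.70 × 100 mg = 324.3 mg.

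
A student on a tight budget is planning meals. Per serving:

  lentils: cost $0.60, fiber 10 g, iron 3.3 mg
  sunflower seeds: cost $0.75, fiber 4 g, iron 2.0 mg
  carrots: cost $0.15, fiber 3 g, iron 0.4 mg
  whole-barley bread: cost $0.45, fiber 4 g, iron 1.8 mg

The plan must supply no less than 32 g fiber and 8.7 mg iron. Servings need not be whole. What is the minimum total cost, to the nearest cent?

$1.83

Minimising a linear cost over {fiber ≥ 32, iron ≥ 8.7, servings ≥ 0} — the optimum is at a vertex, using one or two foods.
lentils only: max(32/10, 8.7/3.3) = 3.2 servings → $1.92.
sunflower seeds only: max(32/4, 8.7/2.0) = 8 servings → $6.00.
carrots only: max(32/3, 8.7/0.4) = 21.75 servings → $3.26.
whole-barley bread only: max(32/4, 8.7/1.8) = 8 servings → $3.60.
lentils + sunflower seeds: intersection lies outside the first quadrant.
lentils + carrots with both tight: 2.254 servings and 3.153 servings → $1.83.
lentils + whole-barley bread: intersection lies outside the first quadrant.
sunflower seeds + carrots with both tight: 3.023 servings and 6.636 servings → $3.26.
sunflower seeds + whole-barley bread: intersection lies outside the first quadrant.
carrots + whole-barley bread with both tight: 6 servings and 3.5 servings → $2.48.
Cheapest feasible corner: $1.83.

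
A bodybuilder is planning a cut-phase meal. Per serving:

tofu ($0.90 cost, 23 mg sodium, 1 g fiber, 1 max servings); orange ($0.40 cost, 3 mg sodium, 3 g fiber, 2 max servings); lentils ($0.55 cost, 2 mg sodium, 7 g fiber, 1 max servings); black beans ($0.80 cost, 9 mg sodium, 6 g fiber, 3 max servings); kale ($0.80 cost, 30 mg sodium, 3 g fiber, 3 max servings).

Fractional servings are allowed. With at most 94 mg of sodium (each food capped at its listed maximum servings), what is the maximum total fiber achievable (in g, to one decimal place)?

36.9 g

Fiber per mg sodium: lentils 3.5, orange 1, black beans 0.6667, kale 0.1, tofu 0.04348.
Take 1 serving of lentils: uses 2 mg sodium, +7.0 g fiber (running total 7.0 g).
Take 2 servings of orange: uses 6 mg sodium, +6.0 g fiber (running total 13.0 g).
Take 3 servings of black beans: uses 27 mg sodium, +18.0 g fiber (running total 31.0 g).
Take 1.967 servings of kale: uses 59 mg sodium, +5.9 g fiber (running total 36.9 g).
Filling greedily by fiber-per-mg sodium is optimal for one linear limit, giving 36.9 g.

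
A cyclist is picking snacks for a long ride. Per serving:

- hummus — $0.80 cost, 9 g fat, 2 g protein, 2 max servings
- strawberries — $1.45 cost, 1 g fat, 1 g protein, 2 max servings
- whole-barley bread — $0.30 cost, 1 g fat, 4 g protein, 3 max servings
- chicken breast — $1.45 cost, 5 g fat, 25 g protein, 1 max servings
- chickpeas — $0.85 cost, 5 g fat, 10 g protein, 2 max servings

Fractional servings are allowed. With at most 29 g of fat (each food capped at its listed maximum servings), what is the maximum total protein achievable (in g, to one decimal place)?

Protein per g fat: chicken breast 5, whole-barley bread 4, chickpeas 2, strawberries 1, hummus 0.2222.
Take 1 serving of chicken breast: uses 5 g fat, +25.0 g protein (running total 25.0 g).
Take 3 servings of whole-barley bread: uses 3 g fat, +12.0 g protein (running total 37.0 g).
Take 2 servings of chickpeas: uses 10 g fat, +20.0 g protein (running total 57.0 g).
Take 2 servings of strawberries: uses 2 g fat, +2.0 g protein (running total 59.0 g).
Take 1 serving of hummus: uses 9 g fat, +2.0 g protein (running total 61.0 g).
Filling greedily by protein-per-g fat is optimal for one linear limit, giving 61.0 g.

61.0 g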